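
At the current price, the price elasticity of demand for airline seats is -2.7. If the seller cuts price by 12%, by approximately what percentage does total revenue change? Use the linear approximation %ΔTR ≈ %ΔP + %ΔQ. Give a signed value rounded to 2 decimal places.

%ΔQ ≈ Ed × %ΔP = (-2.7) × (-12%) = +32.4000%
%ΔTR ≈ %ΔP + %ΔQ = (-12%) + (+32.4000%) = +20.4000%

+20.40%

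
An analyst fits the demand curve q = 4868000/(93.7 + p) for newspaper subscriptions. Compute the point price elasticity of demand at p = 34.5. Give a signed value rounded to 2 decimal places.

dq/dp = −4868000/(93.7 + p)² = -296.193. At p = 34.5, q = 37971.9.
Ed = (dq/dp)·(p/q) = (-296.193) × (34.5/37971.9) = -0.2691…

-0.27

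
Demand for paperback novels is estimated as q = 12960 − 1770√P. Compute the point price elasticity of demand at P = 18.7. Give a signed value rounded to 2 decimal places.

-0.72

dq/dP = −1770/(2√P) = -204.655. At P = 18.7, q = 5305.9.
Ed = (dq/dP)·(P/q) = (-204.655) × (18.7/5305.9) = -0.7212…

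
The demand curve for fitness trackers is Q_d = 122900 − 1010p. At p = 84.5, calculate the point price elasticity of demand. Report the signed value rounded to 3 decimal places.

dQ_d/dp = −1010. At p = 84.5, Q_d = 122900 − 1010(84.5) = 37555.
Ed = (dQ_d/dp)·(p/Q_d) = −1010 × (84.5/37555) = -2.27253…

-2.273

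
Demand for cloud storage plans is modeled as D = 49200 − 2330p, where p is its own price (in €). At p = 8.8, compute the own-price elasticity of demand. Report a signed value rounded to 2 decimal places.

At the given values, D = 49200 − 2330(8.8) = 28696.
∂D/∂p = −2330.
E = (-2330) × (8.8/28696) = -0.7145…

-0.71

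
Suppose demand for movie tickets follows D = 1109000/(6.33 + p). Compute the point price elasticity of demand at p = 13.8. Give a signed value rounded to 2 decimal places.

-0.69

dD/dp = −1109000/(6.33 + p)² = -2736.81. At p = 13.8, D = 55091.9.
Ed = (dD/dp)·(p/D) = (-2736.81) × (13.8/55091.9) = -0.6855…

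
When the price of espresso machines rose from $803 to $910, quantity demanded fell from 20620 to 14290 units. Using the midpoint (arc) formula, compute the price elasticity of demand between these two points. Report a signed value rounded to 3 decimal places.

%ΔQ = (14290 − 20620) / [(20620 + 14290)/2] = -6330/17455 = -0.362646…
%ΔP = (910 − 803) / [(803 + 910)/2] = 107/856.5 = 0.124927…
Arc Ed = %ΔQ / %ΔP = (-6330/17455) / (107/856.5) = -2.90286…

-2.903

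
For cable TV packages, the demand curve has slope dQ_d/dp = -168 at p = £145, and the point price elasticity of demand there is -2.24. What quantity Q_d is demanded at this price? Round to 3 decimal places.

Ed = (dQ_d/dp)·(p/Q_d) ⇒ Q_d = (dQ_d/dp)·p/Ed = (-168)·145/(-2.24) = 10875

10875.000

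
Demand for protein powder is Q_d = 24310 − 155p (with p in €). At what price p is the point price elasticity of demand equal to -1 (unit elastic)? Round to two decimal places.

Ed = −155p/(24310 − 155p). Set this equal to -1:
155p = 1·(24310 − 155p) ⇒ 155p(1 + 1) = 1·24310
p = 1·24310 / (155·2) = 78.4193…

78.42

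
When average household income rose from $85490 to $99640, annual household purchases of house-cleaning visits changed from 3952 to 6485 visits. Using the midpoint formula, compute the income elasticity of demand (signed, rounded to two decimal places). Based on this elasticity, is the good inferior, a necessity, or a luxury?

%ΔQ = (6485 − 3952)/[( 3952 + 6485)/2] = 2533/5218.5 = 0.485388…
%ΔIncome = (99640 − 85490)/[( 85490 + 99640)/2] = 14150/92565 = 0.152865…
E_income = (2533/5218.5) / (14150/92565) = 3.1752…
E_income > 1 ⇒ normal good, luxury.

3.18; luxury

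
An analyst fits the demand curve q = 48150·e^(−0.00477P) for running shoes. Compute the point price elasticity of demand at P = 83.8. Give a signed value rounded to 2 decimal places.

dq/dP = −0.00477·q = -153.998. At P = 83.8, q = 32284.8.
Ed = (dq/dP)·(P/q) = (-153.998) × (83.8/32284.8) = -0.3997…

-0.40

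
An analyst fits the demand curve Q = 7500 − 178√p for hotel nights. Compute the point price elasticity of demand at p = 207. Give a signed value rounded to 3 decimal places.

-0.259

dQ/dp = −178/(2√p) = -6.18593. At p = 207, Q = 4939.03.
Ed = (dQ/dp)·(p/Q) = (-6.18593) × (207/4939.03) = -0.25925…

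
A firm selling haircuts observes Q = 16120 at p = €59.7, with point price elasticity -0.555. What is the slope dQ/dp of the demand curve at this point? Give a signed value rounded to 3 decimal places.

-149.859

Ed = (dQ/dp)·(p/Q) ⇒ dQ/dp = Ed·Q/p = (-0.555)·16120/59.7 = -149.85929…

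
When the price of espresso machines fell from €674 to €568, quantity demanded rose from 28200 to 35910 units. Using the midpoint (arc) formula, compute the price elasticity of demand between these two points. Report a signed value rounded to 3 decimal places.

-1.409

%ΔQ = (35910 − 28200) / [(28200 + 35910)/2] = 7710/32055 = 0.240524…
%ΔP = (568 − 674) / [(674 + 568)/2] = -106/621 = -0.170692…
Arc Ed = %ΔQ / %ΔP = (7710/32055) / (-106/621) = -1.40910…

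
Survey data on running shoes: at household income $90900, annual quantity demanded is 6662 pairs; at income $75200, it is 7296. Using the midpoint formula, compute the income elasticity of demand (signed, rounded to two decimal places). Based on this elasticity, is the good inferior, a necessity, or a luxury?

%ΔQ = (7296 − 6662)/[( 6662 + 7296)/2] = 634/6979 = 0.090843…
%ΔIncome = (75200 − 90900)/[( 90900 + 75200)/2] = -15700/83050 = -0.189042…
E_income = (634/6979) / (-15700/83050) = -0.4805…
E_income < 0 ⇒ inferior good.

-0.48; inferior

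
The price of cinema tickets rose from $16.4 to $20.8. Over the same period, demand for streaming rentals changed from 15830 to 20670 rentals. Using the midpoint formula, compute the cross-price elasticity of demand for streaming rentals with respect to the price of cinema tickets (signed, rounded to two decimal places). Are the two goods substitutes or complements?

%ΔQ_{streaming rentals} = (20670 − 15830)/avg = 4840/18250 = 0.265205…
%ΔP_{cinema tickets} = (20.8 − 16.4)/avg = 4.4/18.6 = 0.236559…
E_cross = (4840/18250) / (4.4/18.6) = 1.1210…
E_cross > 0 ⇒ the goods are substitutes.

1.12; substitutes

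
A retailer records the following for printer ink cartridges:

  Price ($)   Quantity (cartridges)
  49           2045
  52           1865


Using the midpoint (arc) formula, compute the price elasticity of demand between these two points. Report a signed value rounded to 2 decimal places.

%ΔQ = (1865 − 2045) / [(2045 + 1865)/2] = -180/1955 = -0.092071…
%ΔP = (52 − 49) / [(49 + 52)/2] = 3/50.5 = 0.059405…
Arc Ed = %ΔQ / %ΔP = (-180/1955) / (3/50.5) = -1.5498…

-1.55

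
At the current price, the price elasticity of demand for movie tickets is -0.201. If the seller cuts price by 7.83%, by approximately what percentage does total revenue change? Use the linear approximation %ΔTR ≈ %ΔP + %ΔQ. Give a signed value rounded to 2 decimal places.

%ΔQ ≈ Ed × %ΔP = (-0.201) × (-7.83%) = +1.5738%
%ΔTR ≈ %ΔP + %ΔQ = (-7.83%) + (+1.5738%) = -6.2562%

-6.26%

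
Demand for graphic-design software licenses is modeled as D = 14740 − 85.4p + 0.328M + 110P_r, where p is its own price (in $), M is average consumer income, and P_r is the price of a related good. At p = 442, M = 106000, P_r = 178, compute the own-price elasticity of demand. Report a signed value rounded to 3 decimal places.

At the given values, D = 14740 − 85.4(442) + 0.328(106000) + 110(178) = 31341.2.
∂D/∂p = −85.4.
E = (-85.4) × (442/31341.2) = -1.20438…

-1.204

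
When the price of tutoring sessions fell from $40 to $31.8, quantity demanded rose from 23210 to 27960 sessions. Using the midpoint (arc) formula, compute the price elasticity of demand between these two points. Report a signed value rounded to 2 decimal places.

-0.81

%ΔQ = (27960 − 23210) / [(23210 + 27960)/2] = 4750/25585 = 0.185655…
%ΔP = (31.8 − 40) / [(40 + 31.8)/2] = -8.2/35.9 = -0.228412…
Arc Ed = %ΔQ / %ΔP = (4750/25585) / (-8.2/35.9) = -0.8128…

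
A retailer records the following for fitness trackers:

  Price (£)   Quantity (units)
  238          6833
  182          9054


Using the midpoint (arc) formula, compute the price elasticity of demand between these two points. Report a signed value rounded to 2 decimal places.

-1.05

%ΔQ = (9054 − 6833) / [(6833 + 9054)/2] = 2221/7943.5 = 0.279599…
%ΔP = (182 − 238) / [(238 + 182)/2] = -56/210 = -0.266666…
Arc Ed = %ΔQ / %ΔP = (2221/7943.5) / (-56/210) = -1.0484…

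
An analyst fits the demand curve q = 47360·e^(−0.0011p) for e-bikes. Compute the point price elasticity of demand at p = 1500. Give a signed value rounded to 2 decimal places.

-1.65

dq/dp = −0.0011·q = -10.005. At p = 1500, q = 9095.48.
Ed = (dq/dp)·(p/q) = (-10.005) × (1500/9095.48) = -1.65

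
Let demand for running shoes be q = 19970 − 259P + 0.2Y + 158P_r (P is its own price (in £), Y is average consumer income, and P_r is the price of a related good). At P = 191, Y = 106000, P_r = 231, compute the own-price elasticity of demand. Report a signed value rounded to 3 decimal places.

At the given values, q = 19970 − 259(191) + 0.2(106000) + 158(231) = 28199.
∂q/∂P = −259.
E = (-259) × (191/28199) = -1.75428…

-1.754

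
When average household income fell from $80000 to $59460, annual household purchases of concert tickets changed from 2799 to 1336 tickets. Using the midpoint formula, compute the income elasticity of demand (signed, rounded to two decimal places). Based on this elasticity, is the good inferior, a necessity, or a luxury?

2.40; luxury

%ΔQ = (1336 − 2799)/[( 2799 + 1336)/2] = -1463/2067.5 = -0.707617…
%ΔIncome = (59460 − 80000)/[( 80000 + 59460)/2] = -20540/69730 = -0.294564…
E_income = (-1463/2067.5) / (-20540/69730) = 2.4022…
E_income > 1 ⇒ normal good, luxury.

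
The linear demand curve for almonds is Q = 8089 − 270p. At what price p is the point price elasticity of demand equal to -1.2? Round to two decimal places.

16.34

Ed = −270p/(8089 − 270p). Set this equal to -1.2:
270p = 1.2·(8089 − 270p) ⇒ 270p(1 + 1.2) = 1.2·8089
p = 1.2·8089 / (270·2.2) = 16.3414…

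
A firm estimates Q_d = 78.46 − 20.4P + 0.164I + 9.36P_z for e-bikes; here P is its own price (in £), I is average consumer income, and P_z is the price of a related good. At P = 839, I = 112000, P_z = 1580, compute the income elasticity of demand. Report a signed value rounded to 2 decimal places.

1.14

At the given values, Q_d = 78.46 − 20.4(839) + 0.164(112000) + 9.36(1580) = 16119.66.
∂Q_d/∂I = 0.164.
E = (0.164) × (112000/16119.66) = 1.1394…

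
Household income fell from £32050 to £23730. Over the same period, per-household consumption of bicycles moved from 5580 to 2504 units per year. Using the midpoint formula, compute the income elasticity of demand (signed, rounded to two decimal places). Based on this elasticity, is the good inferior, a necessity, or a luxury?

2.55; luxury

%ΔQ = (2504 − 5580)/[( 5580 + 2504)/2] = -3076/4042 = -0.761009…
%ΔIncome = (23730 − 32050)/[( 32050 + 23730)/2] = -8320/27890 = -0.298314…
E_income = (-3076/4042) / (-8320/27890) = 2.5510…
E_income > 1 ⇒ normal good, luxury.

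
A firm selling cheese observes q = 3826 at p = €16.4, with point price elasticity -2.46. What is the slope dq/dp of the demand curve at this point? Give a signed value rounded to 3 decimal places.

-573.900

Ed = (dq/dp)·(p/q) ⇒ dq/dp = Ed·q/p = (-2.46)·3826/16.4 = -573.9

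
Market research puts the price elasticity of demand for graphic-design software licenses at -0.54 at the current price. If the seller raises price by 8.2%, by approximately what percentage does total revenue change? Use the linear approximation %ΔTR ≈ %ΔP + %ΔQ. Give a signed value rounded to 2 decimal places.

%ΔQ ≈ Ed × %ΔP = (-0.54) × (+8.2%) = -4.4280%
%ΔTR ≈ %ΔP + %ΔQ = (+8.2%) + (-4.4280%) = +3.7720%

+3.77%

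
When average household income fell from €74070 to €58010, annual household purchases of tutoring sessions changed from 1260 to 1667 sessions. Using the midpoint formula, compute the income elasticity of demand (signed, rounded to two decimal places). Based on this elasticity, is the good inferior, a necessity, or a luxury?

%ΔQ = (1667 − 1260)/[( 1260 + 1667)/2] = 407/1463.5 = 0.278100…
%ΔIncome = (58010 − 74070)/[( 74070 + 58010)/2] = -16060/66040 = -0.243185…
E_income = (407/1463.5) / (-16060/66040) = -1.1435…
E_income < 0 ⇒ inferior good.

-1.14; inferior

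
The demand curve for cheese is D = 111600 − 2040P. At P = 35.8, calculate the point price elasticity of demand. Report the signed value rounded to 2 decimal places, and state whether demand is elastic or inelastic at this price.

-1.89; elastic

dD/dP = −2040. At P = 35.8, D = 111600 − 2040(35.8) = 38568.
Ed = (dD/dP)·(P/D) = −2040 × (35.8/38568) = -1.8935…
|Ed| = 1.89 > 1, so demand is elastic.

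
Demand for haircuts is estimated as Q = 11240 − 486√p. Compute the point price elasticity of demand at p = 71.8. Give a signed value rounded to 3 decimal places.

dQ/dp = −486/(2√p) = -28.6777. At p = 71.8, Q = 7121.88.
Ed = (dQ/dp)·(p/Q) = (-28.6777) × (71.8/7121.88) = -0.28911…

-0.289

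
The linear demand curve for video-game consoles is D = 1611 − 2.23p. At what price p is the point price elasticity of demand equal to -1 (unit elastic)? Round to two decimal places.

Ed = −2.23p/(1611 − 2.23p). Set this equal to -1:
2.23p = 1·(1611 − 2.23p) ⇒ 2.23p(1 + 1) = 1·1611
p = 1·1611 / (2.23·2) = 361.2107…

361.21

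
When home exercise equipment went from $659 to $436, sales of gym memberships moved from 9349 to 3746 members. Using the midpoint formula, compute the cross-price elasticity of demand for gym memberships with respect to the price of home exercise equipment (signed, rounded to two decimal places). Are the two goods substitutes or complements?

2.10; substitutes

%ΔQ_{gym memberships} = (3746 − 9349)/avg = -5603/6547.5 = -0.855746…
%ΔP_{home exercise equipment} = (436 − 659)/avg = -223/547.5 = -0.407305…
E_cross = (-5603/6547.5) / (-223/547.5) = 2.1009…
E_cross > 0 ⇒ the goods are substitutes.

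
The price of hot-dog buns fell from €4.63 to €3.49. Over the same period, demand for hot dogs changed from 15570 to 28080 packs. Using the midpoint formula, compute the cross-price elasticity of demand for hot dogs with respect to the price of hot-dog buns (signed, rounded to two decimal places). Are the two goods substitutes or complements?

-2.04; complements

%ΔQ_{hot dogs} = (28080 − 15570)/avg = 12510/21825 = 0.573195…
%ΔP_{hot-dog buns} = (3.49 − 4.63)/avg = -1.14/4.06 = -0.280788…
E_cross = (12510/21825) / (-1.14/4.06) = -2.0413…
E_cross < 0 ⇒ the goods are complements.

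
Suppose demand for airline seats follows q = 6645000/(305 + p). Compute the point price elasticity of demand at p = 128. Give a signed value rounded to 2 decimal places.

-0.30

dq/dp = −6645000/(305 + p)² = -35.4421. At p = 128, q = 15346.4.
Ed = (dq/dp)·(p/q) = (-35.4421) × (128/15346.4) = -0.2956…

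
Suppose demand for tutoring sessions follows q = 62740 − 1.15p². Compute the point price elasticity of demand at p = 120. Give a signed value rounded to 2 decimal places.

dq/dp = −2·1.15·p = -276. At p = 120, q = 46180.
Ed = (dq/dp)·(p/q) = (-276) × (120/46180) = -0.7171…

-0.72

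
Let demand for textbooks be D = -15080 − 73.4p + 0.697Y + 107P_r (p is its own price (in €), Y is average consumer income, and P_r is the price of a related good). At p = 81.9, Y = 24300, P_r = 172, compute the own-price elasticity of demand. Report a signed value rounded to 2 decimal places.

-0.42

At the given values, D = -15080 − 73.4(81.9) + 0.697(24300) + 107(172) = 14249.64.
∂D/∂p = −73.4.
E = (-73.4) × (81.9/14249.64) = -0.4218…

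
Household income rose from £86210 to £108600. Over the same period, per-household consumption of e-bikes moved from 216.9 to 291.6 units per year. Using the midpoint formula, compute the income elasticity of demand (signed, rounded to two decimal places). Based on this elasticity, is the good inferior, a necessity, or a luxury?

%ΔQ = (291.6 − 216.9)/[( 216.9 + 291.6)/2] = 74.7/254.25 = 0.293805…
%ΔIncome = (108600 − 86210)/[( 86210 + 108600)/2] = 22390/97405 = 0.229864…
E_income = (74.7/254.25) / (22390/97405) = 1.2781…
E_income > 1 ⇒ normal good, luxury.

1.28; luxury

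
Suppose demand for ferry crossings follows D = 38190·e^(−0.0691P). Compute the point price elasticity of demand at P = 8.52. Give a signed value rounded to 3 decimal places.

dD/dP = −0.0691·D = -1464.69. At P = 8.52, D = 21196.6.
Ed = (dD/dP)·(P/D) = (-1464.69) × (8.52/21196.6) = -0.58873…

-0.589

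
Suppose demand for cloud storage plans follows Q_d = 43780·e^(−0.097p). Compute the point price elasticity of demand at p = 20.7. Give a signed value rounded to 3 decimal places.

dQ_d/dp = −0.097·Q_d = -570.201. At p = 20.7, Q_d = 5878.36.
Ed = (dQ_d/dp)·(p/Q_d) = (-570.201) × (20.7/5878.36) = -2.0079

-2.008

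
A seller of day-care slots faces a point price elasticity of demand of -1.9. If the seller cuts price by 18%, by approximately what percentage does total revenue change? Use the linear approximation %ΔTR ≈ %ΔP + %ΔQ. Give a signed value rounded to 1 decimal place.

+16.2%

%ΔQ ≈ Ed × %ΔP = (-1.9) × (-18%) = +34.2000%
%ΔTR ≈ %ΔP + %ΔQ = (-18%) + (+34.2000%) = +16.2000%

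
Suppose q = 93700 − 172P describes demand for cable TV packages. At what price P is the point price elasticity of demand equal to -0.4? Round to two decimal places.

155.65

Ed = −172P/(93700 − 172P). Set this equal to -0.4:
172P = 0.4·(93700 − 172P) ⇒ 172P(1 + 0.4) = 0.4·93700
P = 0.4·93700 / (172·1.4) = 155.6478…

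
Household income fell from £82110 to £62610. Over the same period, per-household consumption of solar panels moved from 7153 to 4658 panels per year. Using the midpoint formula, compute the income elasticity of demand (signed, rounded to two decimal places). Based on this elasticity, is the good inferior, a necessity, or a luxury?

%ΔQ = (4658 − 7153)/[( 7153 + 4658)/2] = -2495/5905.5 = -0.422487…
%ΔIncome = (62610 − 82110)/[( 82110 + 62610)/2] = -19500/72360 = -0.269485…
E_income = (-2495/5905.5) / (-19500/72360) = 1.5677…
E_income > 1 ⇒ normal good, luxury.

1.57; luxury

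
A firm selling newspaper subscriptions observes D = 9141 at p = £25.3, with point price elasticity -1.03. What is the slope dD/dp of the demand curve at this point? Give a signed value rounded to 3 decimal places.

Ed = (dD/dp)·(p/D) ⇒ dD/dp = Ed·D/p = (-1.03)·9141/25.3 = -372.14347…

-372.143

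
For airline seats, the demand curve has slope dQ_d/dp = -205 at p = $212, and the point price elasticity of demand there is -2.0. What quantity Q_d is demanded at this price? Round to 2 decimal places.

21730.00

Ed = (dQ_d/dp)·(p/Q_d) ⇒ Q_d = (dQ_d/dp)·p/Ed = (-205)·212/(-2.0) = 21730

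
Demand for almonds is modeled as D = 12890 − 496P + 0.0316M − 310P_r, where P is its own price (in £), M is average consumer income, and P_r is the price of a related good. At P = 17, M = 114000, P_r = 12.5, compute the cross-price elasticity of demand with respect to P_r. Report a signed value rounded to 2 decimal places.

At the given values, D = 12890 − 496(17) + 0.0316(114000) − 310(12.5) = 4185.4.
∂D/∂P_r = -310.
E = (-310) × (12.5/4185.4) = -0.9258…

-0.93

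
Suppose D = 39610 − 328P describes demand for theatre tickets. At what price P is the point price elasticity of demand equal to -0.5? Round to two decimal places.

Ed = −328P/(39610 − 328P). Set this equal to -0.5:
328P = 0.5·(39610 − 328P) ⇒ 328P(1 + 0.5) = 0.5·39610
P = 0.5·39610 / (328·1.5) = 40.2540…

40.25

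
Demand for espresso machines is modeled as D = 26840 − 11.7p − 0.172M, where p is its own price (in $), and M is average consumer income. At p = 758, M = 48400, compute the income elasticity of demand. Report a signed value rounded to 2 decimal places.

-0.86

At the given values, D = 26840 − 11.7(758) − 0.172(48400) = 9646.6.
∂D/∂M = -0.172.
E = (-0.172) × (48400/9646.6) = -0.8629…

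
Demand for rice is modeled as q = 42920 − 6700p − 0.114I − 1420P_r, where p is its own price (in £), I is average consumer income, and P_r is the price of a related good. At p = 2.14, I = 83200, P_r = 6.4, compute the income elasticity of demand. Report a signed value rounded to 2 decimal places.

-0.95

At the given values, q = 42920 − 6700(2.14) − 0.114(83200) − 1420(6.4) = 10009.2.
∂q/∂I = -0.114.
E = (-0.114) × (83200/10009.2) = -0.9476…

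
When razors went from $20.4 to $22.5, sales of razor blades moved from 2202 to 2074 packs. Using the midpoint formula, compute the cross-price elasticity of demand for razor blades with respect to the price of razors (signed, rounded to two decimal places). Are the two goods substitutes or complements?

%ΔQ_{razor blades} = (2074 − 2202)/avg = -128/2138 = -0.059869…
%ΔP_{razors} = (22.5 − 20.4)/avg = 2.1/21.45 = 0.097902…
E_cross = (-128/2138) / (2.1/21.45) = -0.6115…
E_cross < 0 ⇒ the goods are complements.

-0.61; complements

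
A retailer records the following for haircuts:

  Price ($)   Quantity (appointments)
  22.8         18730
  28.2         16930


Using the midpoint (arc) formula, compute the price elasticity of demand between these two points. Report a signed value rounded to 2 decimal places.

-0.48

%ΔQ = (16930 − 18730) / [(18730 + 16930)/2] = -1800/17830 = -0.100953…
%ΔP = (28.2 − 22.8) / [(22.8 + 28.2)/2] = 5.4/25.5 = 0.211764…
Arc Ed = %ΔQ / %ΔP = (-1800/17830) / (5.4/25.5) = -0.4767…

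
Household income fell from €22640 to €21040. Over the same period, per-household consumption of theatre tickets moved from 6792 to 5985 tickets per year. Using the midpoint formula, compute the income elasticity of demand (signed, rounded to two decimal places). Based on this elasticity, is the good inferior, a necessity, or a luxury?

%ΔQ = (5985 − 6792)/[( 6792 + 5985)/2] = -807/6388.5 = -0.126320…
%ΔIncome = (21040 − 22640)/[( 22640 + 21040)/2] = -1600/21840 = -0.073260…
E_income = (-807/6388.5) / (-1600/21840) = 1.7242…
E_income > 1 ⇒ normal good, luxury.

1.72; luxury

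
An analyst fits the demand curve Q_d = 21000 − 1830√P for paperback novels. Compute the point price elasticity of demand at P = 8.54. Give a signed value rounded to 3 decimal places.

-0.171

dQ_d/dP = −1830/(2√P) = -313.107. At P = 8.54, Q_d = 15652.1.
Ed = (dQ_d/dP)·(P/Q_d) = (-313.107) × (8.54/15652.1) = -0.17083…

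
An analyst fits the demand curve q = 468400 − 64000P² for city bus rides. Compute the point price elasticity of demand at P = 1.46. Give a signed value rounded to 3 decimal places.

dq/dP = −2·64000·P = -186880. At P = 1.46, q = 331977.6.
Ed = (dq/dP)·(P/q) = (-186880) × (1.46/331977.6) = -0.82187…

-0.822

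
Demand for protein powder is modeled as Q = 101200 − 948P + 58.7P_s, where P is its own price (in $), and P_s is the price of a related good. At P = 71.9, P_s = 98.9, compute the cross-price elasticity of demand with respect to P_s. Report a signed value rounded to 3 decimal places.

At the given values, Q = 101200 − 948(71.9) + 58.7(98.9) = 38844.23.
∂Q/∂P_s = 58.7.
E = (58.7) × (98.9/38844.23) = 0.14945…

0.149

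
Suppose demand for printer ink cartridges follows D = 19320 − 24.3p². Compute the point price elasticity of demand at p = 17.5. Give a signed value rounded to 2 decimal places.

dD/dp = −2·24.3·p = -850.5. At p = 17.5, D = 11878.125.
Ed = (dD/dp)·(p/D) = (-850.5) × (17.5/11878.125) = -1.2530…

-1.25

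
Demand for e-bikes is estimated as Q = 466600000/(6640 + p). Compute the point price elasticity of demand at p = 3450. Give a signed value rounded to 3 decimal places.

-0.342

dQ/dp = −466600000/(6640 + p)² = -4.58313. At p = 3450, Q = 46243.8.
Ed = (dQ/dp)·(p/Q) = (-4.58313) × (3450/46243.8) = -0.34192…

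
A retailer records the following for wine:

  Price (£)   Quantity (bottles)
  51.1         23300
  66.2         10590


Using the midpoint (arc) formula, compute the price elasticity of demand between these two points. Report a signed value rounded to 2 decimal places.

%ΔQ = (10590 − 23300) / [(23300 + 10590)/2] = -12710/16945 = -0.750073…
%ΔP = (66.2 − 51.1) / [(51.1 + 66.2)/2] = 15.1/58.65 = 0.257459…
Arc Ed = %ΔQ / %ΔP = (-12710/16945) / (15.1/58.65) = -2.9133…

-2.91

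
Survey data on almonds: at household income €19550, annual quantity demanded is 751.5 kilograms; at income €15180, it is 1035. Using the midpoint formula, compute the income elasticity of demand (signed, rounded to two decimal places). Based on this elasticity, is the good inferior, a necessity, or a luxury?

-1.26; inferior

%ΔQ = (1035 − 751.5)/[( 751.5 + 1035)/2] = 283.5/893.25 = 0.317380…
%ΔIncome = (15180 − 19550)/[( 19550 + 15180)/2] = -4370/17365 = -0.251655…
E_income = (283.5/893.25) / (-4370/17365) = -1.2611…
E_income < 0 ⇒ inferior good.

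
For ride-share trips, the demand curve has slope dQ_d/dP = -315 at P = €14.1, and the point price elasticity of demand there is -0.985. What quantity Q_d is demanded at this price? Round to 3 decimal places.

Ed = (dQ_d/dP)·(P/Q_d) ⇒ Q_d = (dQ_d/dP)·P/Ed = (-315)·14.1/(-0.985) = 4509.13705…

4509.137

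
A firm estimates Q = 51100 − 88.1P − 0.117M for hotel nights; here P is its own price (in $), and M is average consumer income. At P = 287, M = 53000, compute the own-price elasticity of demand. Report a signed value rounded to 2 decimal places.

At the given values, Q = 51100 − 88.1(287) − 0.117(53000) = 19614.3.
∂Q/∂P = −88.1.
E = (-88.1) × (287/19614.3) = -1.2890…

-1.29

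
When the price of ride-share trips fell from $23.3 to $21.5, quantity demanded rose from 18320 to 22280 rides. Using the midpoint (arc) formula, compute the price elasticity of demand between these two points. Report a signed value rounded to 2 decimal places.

%ΔQ = (22280 − 18320) / [(18320 + 22280)/2] = 3960/20300 = 0.195073…
%ΔP = (21.5 − 23.3) / [(23.3 + 21.5)/2] = -1.8/22.4 = -0.080357…
Arc Ed = %ΔQ / %ΔP = (3960/20300) / (-1.8/22.4) = -2.4275…

-2.43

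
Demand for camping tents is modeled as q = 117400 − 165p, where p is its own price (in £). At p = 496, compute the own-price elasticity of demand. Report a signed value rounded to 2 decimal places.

At the given values, q = 117400 − 165(496) = 35560.
∂q/∂p = −165.
E = (-165) × (496/35560) = -2.3014…

-2.30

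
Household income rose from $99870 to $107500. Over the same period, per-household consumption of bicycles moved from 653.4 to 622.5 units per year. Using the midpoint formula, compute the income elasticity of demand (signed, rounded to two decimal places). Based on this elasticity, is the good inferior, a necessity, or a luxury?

-0.66; inferior

%ΔQ = (622.5 − 653.4)/[( 653.4 + 622.5)/2] = -30.9/637.95 = -0.048436…
%ΔIncome = (107500 − 99870)/[( 99870 + 107500)/2] = 7630/103685 = 0.073588…
E_income = (-30.9/637.95) / (7630/103685) = -0.6582…
E_income < 0 ⇒ inferior good.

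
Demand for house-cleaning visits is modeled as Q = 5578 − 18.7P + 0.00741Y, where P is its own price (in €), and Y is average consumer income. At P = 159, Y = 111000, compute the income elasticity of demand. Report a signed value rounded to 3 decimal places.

0.240

At the given values, Q = 5578 − 18.7(159) + 0.00741(111000) = 3427.21.
∂Q/∂Y = 0.00741.
E = (0.00741) × (111000/3427.21) = 0.23999…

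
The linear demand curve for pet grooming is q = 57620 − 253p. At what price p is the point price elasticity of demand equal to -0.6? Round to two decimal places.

Ed = −253p/(57620 − 253p). Set this equal to -0.6:
253p = 0.6·(57620 − 253p) ⇒ 253p(1 + 0.6) = 0.6·57620
p = 0.6·57620 / (253·1.6) = 85.4051…

85.41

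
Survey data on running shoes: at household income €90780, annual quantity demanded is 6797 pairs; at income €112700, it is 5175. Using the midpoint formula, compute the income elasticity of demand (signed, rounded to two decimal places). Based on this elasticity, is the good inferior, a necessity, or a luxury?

%ΔQ = (5175 − 6797)/[( 6797 + 5175)/2] = -1622/5986 = -0.270965…
%ΔIncome = (112700 − 90780)/[( 90780 + 112700)/2] = 21920/101740 = 0.215451…
E_income = (-1622/5986) / (21920/101740) = -1.2576…
E_income < 0 ⇒ inferior good.

-1.26; inferior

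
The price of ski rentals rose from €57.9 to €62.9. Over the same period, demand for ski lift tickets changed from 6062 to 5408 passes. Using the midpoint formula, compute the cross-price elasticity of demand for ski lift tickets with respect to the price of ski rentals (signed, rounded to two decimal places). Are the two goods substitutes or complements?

-1.38; complements

%ΔQ_{ski lift tickets} = (5408 − 6062)/avg = -654/5735 = -0.114036…
%ΔP_{ski rentals} = (62.9 − 57.9)/avg = 5/60.4 = 0.082781…
E_cross = (-654/5735) / (5/60.4) = -1.3775…
E_cross < 0 ⇒ the goods are complements.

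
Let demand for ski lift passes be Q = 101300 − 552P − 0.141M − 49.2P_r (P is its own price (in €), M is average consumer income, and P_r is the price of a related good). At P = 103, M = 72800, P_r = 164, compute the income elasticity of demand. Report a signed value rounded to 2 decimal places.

At the given values, Q = 101300 − 552(103) − 0.141(72800) − 49.2(164) = 26110.4.
∂Q/∂M = -0.141.
E = (-0.141) × (72800/26110.4) = -0.3931…

-0.39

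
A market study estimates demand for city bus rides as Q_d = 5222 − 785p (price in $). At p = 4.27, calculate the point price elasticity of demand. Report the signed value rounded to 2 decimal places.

dQ_d/dp = −785. At p = 4.27, Q_d = 5222 − 785(4.27) = 1870.05.
Ed = (dQ_d/dp)·(p/Q_d) = −785 × (4.27/1870.05) = -1.7924…

-1.79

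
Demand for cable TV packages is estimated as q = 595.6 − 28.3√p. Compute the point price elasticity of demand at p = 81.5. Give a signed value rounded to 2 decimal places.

dq/dp = −28.3/(2√p) = -1.56739. At p = 81.5, q = 340.115.
Ed = (dq/dp)·(p/q) = (-1.56739) × (81.5/340.115) = -0.3755…

-0.38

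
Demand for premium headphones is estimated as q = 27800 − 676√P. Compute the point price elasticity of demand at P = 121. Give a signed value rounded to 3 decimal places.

-0.183

dq/dP = −676/(2√P) = -30.7273. At P = 121, q = 20364.
Ed = (dq/dP)·(P/q) = (-30.7273) × (121/20364) = -0.18257…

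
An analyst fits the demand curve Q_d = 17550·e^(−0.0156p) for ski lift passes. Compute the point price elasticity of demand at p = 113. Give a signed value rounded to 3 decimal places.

-1.763

dQ_d/dp = −0.0156·Q_d = -46.9707. At p = 113, Q_d = 3010.94.
Ed = (dQ_d/dp)·(p/Q_d) = (-46.9707) × (113/3010.94) = -1.7628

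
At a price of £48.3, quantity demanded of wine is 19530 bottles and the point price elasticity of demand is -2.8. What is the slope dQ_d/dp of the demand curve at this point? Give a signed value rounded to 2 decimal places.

-1132.17

Ed = (dQ_d/dp)·(p/Q_d) ⇒ dQ_d/dp = Ed·Q_d/p = (-2.8)·19530/48.3 = -1132.1739…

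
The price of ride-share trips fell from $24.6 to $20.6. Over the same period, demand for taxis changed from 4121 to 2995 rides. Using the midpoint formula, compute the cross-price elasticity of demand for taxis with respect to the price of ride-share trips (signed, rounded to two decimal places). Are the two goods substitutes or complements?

1.79; substitutes

%ΔQ_{taxis} = (2995 − 4121)/avg = -1126/3558 = -0.316469…
%ΔP_{ride-share trips} = (20.6 − 24.6)/avg = -4/22.6 = -0.176991…
E_cross = (-1126/3558) / (-4/22.6) = 1.7880…
E_cross > 0 ⇒ the goods are substitutes.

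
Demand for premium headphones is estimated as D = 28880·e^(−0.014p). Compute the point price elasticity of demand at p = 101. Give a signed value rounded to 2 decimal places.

-1.41

dD/dp = −0.014·D = -98.318. At p = 101, D = 7022.71.
Ed = (dD/dp)·(p/D) = (-98.318) × (101/7022.71) = -1.414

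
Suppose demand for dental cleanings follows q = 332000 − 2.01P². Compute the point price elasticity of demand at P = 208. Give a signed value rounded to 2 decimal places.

-0.71

dq/dP = −2·2.01·P = -836.16. At P = 208, q = 245039.36.
Ed = (dq/dP)·(P/q) = (-836.16) × (208/245039.36) = -0.7097…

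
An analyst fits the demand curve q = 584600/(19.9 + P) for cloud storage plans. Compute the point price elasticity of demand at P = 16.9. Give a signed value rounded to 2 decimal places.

dq/dP = −584600/(19.9 + P)² = -431.681. At P = 16.9, q = 15885.9.
Ed = (dq/dP)·(P/q) = (-431.681) × (16.9/15885.9) = -0.4592…

-0.46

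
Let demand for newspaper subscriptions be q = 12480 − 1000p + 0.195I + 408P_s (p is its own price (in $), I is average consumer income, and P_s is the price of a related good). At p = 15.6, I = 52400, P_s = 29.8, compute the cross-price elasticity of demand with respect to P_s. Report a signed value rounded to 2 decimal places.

At the given values, q = 12480 − 1000(15.6) + 0.195(52400) + 408(29.8) = 19256.4.
∂q/∂P_s = 408.
E = (408) × (29.8/19256.4) = 0.6313…

0.63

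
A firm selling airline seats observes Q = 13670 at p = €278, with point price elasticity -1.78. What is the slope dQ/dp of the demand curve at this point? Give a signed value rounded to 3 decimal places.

Ed = (dQ/dp)·(p/Q) ⇒ dQ/dp = Ed·Q/p = (-1.78)·13670/278 = -87.52733…

-87.527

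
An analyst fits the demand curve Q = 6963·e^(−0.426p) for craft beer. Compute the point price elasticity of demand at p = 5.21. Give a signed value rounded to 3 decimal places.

dQ/dp = −0.426·Q = -322.334. At p = 5.21, Q = 756.654.
Ed = (dQ/dp)·(p/Q) = (-322.334) × (5.21/756.654) = -2.21946

-2.219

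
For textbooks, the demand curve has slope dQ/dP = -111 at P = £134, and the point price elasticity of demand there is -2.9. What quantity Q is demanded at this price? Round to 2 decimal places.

5128.97

Ed = (dQ/dP)·(P/Q) ⇒ Q = (dQ/dP)·P/Ed = (-111)·134/(-2.9) = 5128.9655…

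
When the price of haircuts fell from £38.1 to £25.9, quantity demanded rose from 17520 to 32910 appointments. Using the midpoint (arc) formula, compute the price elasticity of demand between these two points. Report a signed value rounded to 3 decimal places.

-1.601

%ΔQ = (32910 − 17520) / [(17520 + 32910)/2] = 15390/25215 = 0.610350…
%ΔP = (25.9 − 38.1) / [(38.1 + 25.9)/2] = -12.2/32 = -0.38125
Arc Ed = %ΔQ / %ΔP = (15390/25215) / (-12.2/32) = -1.60092…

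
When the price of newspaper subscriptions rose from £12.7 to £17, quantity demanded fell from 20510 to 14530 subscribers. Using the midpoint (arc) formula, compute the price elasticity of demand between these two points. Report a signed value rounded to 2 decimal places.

%ΔQ = (14530 − 20510) / [(20510 + 14530)/2] = -5980/17520 = -0.341324…
%ΔP = (17 − 12.7) / [(12.7 + 17)/2] = 4.3/14.85 = 0.289562…
Arc Ed = %ΔQ / %ΔP = (-5980/17520) / (4.3/14.85) = -1.1787…

-1.18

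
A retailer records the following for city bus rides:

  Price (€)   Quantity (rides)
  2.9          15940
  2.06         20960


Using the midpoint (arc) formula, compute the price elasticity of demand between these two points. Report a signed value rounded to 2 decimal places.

-0.80

%ΔQ = (20960 − 15940) / [(15940 + 20960)/2] = 5020/18450 = 0.272086…
%ΔP = (2.06 − 2.9) / [(2.9 + 2.06)/2] = -0.84/2.48 = -0.338709…
Arc Ed = %ΔQ / %ΔP = (5020/18450) / (-0.84/2.48) = -0.8033…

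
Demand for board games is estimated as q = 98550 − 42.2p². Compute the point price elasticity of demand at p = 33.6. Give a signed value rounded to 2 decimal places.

-1.87

dq/dp = −2·42.2·p = -2835.84. At p = 33.6, q = 50907.888.
Ed = (dq/dp)·(p/q) = (-2835.84) × (33.6/50907.888) = -1.8716…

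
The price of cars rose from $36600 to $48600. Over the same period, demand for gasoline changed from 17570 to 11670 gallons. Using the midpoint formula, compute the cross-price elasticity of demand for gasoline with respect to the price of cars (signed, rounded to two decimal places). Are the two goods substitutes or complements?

%ΔQ_{gasoline} = (11670 − 17570)/avg = -5900/14620 = -0.403556…
%ΔP_{cars} = (48600 − 36600)/avg = 12000/42600 = 0.281690…
E_cross = (-5900/14620) / (12000/42600) = -1.4326…
E_cross < 0 ⇒ the goods are complements.

-1.43; complements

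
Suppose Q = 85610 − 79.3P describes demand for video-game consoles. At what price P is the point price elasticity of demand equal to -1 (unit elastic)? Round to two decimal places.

Ed = −79.3P/(85610 − 79.3P). Set this equal to -1:
79.3P = 1·(85610 − 79.3P) ⇒ 79.3P(1 + 1) = 1·85610
P = 1·85610 / (79.3·2) = 539.7856…

539.79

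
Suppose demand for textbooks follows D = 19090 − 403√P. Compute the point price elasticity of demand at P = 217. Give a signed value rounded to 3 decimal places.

dD/dP = −403/(2√P) = -13.6787. At P = 217, D = 13153.4.
Ed = (dD/dP)·(P/D) = (-13.6787) × (217/13153.4) = -0.22566…

-0.226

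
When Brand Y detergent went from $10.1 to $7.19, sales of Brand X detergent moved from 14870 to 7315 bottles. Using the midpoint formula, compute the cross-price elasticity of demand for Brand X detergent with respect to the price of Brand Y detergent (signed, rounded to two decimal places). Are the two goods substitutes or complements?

%ΔQ_{Brand X detergent} = (7315 − 14870)/avg = -7555/11092.5 = -0.681090…
%ΔP_{Brand Y detergent} = (7.19 − 10.1)/avg = -2.91/8.645 = -0.336610…
E_cross = (-7555/11092.5) / (-2.91/8.645) = 2.0233…
E_cross > 0 ⇒ the goods are substitutes.

2.02; substitutes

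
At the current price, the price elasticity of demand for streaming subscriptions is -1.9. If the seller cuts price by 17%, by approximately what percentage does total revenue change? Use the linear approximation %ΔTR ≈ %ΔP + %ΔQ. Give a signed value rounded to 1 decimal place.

+15.3%

%ΔQ ≈ Ed × %ΔP = (-1.9) × (-17%) = +32.3000%
%ΔTR ≈ %ΔP + %ΔQ = (-17%) + (+32.3000%) = +15.3000%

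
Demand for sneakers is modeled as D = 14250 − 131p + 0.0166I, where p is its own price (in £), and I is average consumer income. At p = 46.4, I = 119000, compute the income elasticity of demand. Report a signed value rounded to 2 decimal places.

0.19

At the given values, D = 14250 − 131(46.4) + 0.0166(119000) = 10147.
∂D/∂I = 0.0166.
E = (0.0166) × (119000/10147) = 0.1946…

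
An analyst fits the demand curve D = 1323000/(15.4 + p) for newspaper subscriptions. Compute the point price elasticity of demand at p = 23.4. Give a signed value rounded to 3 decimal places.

dD/dp = −1323000/(15.4 + p)² = -878.813. At p = 23.4, D = 34097.9.
Ed = (dD/dp)·(p/D) = (-878.813) × (23.4/34097.9) = -0.60309…

-0.603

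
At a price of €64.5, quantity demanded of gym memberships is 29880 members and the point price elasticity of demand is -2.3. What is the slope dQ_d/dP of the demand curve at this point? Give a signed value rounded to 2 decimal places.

-1065.49

Ed = (dQ_d/dP)·(P/Q_d) ⇒ dQ_d/dP = Ed·Q_d/P = (-2.3)·29880/64.5 = -1065.4883…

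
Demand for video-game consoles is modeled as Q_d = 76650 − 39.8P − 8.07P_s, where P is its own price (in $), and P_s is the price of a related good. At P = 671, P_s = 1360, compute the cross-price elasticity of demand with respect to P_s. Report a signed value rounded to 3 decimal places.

At the given values, Q_d = 76650 − 39.8(671) − 8.07(1360) = 38969.
∂Q_d/∂P_s = -8.07.
E = (-8.07) × (1360/38969) = -0.28163…

-0.282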